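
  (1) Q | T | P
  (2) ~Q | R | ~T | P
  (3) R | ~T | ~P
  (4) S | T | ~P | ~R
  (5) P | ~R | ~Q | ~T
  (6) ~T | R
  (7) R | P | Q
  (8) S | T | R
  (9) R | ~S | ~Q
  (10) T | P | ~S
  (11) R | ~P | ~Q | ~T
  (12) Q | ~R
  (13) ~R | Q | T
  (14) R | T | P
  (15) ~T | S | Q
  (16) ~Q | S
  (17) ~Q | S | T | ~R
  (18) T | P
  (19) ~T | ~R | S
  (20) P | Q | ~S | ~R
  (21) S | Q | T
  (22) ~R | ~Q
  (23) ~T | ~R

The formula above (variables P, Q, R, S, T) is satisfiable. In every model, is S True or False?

True

Suppose S = 0.
The clause (~Q) is unit, so Q = 0.
The clause (~R) is unit, so R = 0.
The clause (~T) is unit, so T = 0.
That conflicts with the unit clause (T).
So every satisfying assignment has S = True.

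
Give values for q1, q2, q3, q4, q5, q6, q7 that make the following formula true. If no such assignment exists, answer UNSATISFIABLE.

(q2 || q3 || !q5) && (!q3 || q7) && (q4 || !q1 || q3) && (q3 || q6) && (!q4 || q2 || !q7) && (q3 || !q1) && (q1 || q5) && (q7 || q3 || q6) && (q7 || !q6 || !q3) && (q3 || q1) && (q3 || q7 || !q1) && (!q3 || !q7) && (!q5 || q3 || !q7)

UNSATISFIABLE

Branch on q3: set q3 = false.
From the singleton clause (q6), q6 = true.
From the singleton clause (!q1), q1 = false.
Now (q1) is unsatisfied and unit — conflict.
Backtrack on q3: now try q3 = true.
From the singleton clause (q7), q7 = true.
Now (!q7) is unsatisfied and unit — conflict.
Either choice for q3 ends in contradiction.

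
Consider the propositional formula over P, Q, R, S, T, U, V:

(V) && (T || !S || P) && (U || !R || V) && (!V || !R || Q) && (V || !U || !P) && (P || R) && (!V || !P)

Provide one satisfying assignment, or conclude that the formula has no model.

Unit clause (V) forces V = true.
Unit clause (!P) forces P = false.
Unit clause (R) forces R = true.
Unit clause (Q) forces Q = true.
Suppose T = true.
All clauses hold; S, U can take either value.

P=false; Q=true; R=true; S=false; T=true; U=true; V=true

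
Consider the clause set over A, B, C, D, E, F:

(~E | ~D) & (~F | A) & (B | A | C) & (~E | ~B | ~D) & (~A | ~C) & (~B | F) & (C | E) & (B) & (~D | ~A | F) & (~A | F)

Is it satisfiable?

The clause (B) is unit, so B = 1.
The clause (F) is unit, so F = 1.
The clause (A) is unit, so A = 1.
The clause (~C) is unit, so C = 0.
The clause (E) is unit, so E = 1.
The clause (~D) is unit, so D = 0.
All clauses are satisfied.
A satisfying assignment: A ↦ 1, B ↦ 1, C ↦ 0, D ↦ 0, E ↦ 1, F ↦ 1.

Satisfiable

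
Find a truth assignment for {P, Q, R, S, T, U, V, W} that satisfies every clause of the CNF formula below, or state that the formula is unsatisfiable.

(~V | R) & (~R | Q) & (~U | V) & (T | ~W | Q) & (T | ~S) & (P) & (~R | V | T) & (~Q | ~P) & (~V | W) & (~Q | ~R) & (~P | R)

The clause (P) is unit, so P = 1.
The clause (~Q) is unit, so Q = 0.
The clause (~R) is unit, so R = 0.
But (R) is also a unit clause — contradiction.

UNSATISFIABLE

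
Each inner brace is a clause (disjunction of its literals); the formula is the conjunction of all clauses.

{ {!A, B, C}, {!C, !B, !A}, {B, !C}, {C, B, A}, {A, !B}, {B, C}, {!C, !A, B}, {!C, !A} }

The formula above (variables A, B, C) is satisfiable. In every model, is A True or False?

Suppose A = false.
(!B) alone gives B = false.
(!C) alone gives C = false.
Now (C) is unsatisfied and unit — conflict.
So every satisfying assignment has A = True.

True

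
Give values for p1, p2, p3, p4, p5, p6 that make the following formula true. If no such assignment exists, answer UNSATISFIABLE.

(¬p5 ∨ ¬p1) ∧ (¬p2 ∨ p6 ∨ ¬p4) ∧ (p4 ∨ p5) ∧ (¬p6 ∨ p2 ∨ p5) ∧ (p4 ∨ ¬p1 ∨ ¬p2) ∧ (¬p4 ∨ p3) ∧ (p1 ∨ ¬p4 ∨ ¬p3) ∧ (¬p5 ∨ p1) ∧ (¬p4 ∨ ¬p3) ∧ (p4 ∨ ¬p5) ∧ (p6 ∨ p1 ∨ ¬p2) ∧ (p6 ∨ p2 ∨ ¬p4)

UNSATISFIABLE

Branch on p5: set p5 = False.
(p4) alone gives p4 = True.
(p3) alone gives p3 = True.
But (¬p3) is also a unit clause — contradiction.
Undo p5 and try p5 = True.
(¬p1) alone gives p1 = False.
But (p1) is also a unit clause — contradiction.
Either choice for p5 ends in contradiction.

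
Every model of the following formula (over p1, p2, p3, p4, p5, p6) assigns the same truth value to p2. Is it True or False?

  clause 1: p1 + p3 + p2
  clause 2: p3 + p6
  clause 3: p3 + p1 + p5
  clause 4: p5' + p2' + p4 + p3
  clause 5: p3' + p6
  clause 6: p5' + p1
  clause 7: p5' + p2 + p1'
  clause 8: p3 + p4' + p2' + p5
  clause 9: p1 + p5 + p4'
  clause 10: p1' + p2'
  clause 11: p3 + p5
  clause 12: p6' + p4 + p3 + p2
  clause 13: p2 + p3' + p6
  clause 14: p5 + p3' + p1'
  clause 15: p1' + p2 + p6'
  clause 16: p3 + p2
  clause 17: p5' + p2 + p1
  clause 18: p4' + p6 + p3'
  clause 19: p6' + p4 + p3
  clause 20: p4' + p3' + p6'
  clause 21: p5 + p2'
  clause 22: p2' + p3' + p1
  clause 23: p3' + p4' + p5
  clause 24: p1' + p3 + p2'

Suppose p2 = 1.
The clause (p1') is unit, so p1 = 0.
The clause (p5') is unit, so p5 = 0.
That conflicts with the unit clause (p5).
So every satisfying assignment has p2 = False.

False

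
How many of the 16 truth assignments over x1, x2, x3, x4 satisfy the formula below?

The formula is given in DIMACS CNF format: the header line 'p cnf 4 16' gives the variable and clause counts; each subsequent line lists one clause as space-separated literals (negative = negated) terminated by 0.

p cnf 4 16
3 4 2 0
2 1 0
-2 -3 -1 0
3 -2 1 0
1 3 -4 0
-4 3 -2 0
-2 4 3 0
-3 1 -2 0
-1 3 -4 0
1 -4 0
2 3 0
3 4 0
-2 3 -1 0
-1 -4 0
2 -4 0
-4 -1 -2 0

There are 2^4 = 16 truth assignments over (x1, x2, x3, x4).
Split on x2. With x2 = True, the clauses containing x2 are satisfied and ¬x2 drops from the rest; 0 of the 2^3 = 8 assignments to the other variables satisfy what remains.
With x2 = False, by the same count on the reduced clause set, 1 assignment works.
Total: 0 + 1 = 1.

1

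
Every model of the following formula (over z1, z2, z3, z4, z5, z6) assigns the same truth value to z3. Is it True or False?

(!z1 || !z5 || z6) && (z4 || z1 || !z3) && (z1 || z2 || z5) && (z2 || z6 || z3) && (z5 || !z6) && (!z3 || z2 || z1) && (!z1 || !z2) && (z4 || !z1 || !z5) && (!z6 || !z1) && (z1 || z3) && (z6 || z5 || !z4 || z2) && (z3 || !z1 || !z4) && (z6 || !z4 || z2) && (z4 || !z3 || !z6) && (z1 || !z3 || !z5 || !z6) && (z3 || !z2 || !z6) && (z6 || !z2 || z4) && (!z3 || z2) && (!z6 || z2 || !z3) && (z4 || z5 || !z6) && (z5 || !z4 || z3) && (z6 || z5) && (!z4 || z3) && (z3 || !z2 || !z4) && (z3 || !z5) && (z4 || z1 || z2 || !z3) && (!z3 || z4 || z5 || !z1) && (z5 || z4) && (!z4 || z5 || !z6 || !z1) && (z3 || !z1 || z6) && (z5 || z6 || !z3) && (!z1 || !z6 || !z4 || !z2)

Suppose z3 = false.
The clause (z1) is unit, so z1 = true.
The clause (!z2) is unit, so z2 = false.
The clause (z6) is unit, so z6 = true.
Now (!z6) is unsatisfied and unit — conflict.
So every satisfying assignment has z3 = True.

True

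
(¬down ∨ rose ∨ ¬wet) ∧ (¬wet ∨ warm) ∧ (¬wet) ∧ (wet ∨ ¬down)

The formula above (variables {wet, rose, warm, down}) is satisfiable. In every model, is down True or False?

Suppose down = True.
The clause (¬wet) is unit, so wet = False.
That conflicts with the unit clause (wet).
So every satisfying assignment has down = False.

False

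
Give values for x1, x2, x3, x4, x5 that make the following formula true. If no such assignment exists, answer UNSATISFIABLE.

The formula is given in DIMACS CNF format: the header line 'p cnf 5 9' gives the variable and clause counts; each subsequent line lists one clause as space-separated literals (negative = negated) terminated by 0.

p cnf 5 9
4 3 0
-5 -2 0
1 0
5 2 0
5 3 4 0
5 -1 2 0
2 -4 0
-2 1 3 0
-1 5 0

From the singleton clause (x1), x1 = True.
From the singleton clause (x5), x5 = True.
From the singleton clause (¬x2), x2 = False.
From the singleton clause (¬x4), x4 = False.
From the singleton clause (x3), x3 = True.
All clauses are satisfied.

x1: True, x2: False, x3: True, x4: False, x5: True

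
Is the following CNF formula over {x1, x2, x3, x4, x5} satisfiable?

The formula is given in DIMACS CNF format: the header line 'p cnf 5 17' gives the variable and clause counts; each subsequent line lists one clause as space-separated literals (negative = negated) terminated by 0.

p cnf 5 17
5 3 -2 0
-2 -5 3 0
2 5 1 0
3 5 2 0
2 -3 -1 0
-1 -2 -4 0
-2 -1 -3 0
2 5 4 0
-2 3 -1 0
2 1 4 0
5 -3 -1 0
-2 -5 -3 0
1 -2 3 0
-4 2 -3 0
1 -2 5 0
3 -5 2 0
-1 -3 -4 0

Suppose x5 = True.
Suppose x2 = False.
From the singleton clause (x3), x3 = True.
From the singleton clause (¬x1), x1 = False.
From the singleton clause (x4), x4 = True.
But (¬x4) is also a unit clause — contradiction.
That branch fails; take x2 = True instead.
From the singleton clause (x3), x3 = True.
But (¬x3) is also a unit clause — contradiction.
Either choice for x2 ends in contradiction.
That branch fails; take x5 = False instead.
Suppose x3 = True.
From the singleton clause (¬x1), x1 = False.
From the singleton clause (x2), x2 = True.
But (¬x2) is also a unit clause — contradiction.
That branch fails; take x3 = False instead.
From the singleton clause (¬x2), x2 = False.
But (x2) is also a unit clause — contradiction.
Either choice for x3 ends in contradiction.
Either choice for x5 ends in contradiction.
No assignment satisfies every clause.

No, unsatisfiable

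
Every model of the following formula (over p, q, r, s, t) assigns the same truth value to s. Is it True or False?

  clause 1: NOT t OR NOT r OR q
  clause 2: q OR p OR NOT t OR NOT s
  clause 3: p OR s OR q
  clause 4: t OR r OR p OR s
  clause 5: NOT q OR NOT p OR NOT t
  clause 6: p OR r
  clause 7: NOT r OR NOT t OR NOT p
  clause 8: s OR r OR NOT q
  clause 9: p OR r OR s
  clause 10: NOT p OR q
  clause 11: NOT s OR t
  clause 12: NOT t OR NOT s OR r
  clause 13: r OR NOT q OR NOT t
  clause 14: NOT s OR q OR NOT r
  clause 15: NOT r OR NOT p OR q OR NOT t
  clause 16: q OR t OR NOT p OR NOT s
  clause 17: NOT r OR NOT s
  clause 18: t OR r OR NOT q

False

Suppose s = true.
Unit clause (t) forces t = true.
Unit clause (r) forces r = true.
Now (NOT r) is unsatisfied and unit — conflict.
So every satisfying assignment has s = False.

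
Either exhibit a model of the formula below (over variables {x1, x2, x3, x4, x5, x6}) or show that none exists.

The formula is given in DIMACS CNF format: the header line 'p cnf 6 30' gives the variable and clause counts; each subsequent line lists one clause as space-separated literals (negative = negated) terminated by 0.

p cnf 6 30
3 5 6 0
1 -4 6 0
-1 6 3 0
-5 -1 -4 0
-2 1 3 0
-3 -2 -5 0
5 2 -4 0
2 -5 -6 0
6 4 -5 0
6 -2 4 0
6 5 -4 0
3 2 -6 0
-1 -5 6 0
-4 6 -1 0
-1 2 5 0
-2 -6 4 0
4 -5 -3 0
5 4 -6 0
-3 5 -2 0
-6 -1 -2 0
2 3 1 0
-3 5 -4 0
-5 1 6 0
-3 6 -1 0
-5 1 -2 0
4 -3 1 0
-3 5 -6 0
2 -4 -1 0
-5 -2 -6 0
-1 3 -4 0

Branch on x3: set x3 = True.
Branch on x2: set x2 = False.
Branch on x5: set x5 = True.
From the singleton clause (¬x6), x6 = False.
From the singleton clause (x4), x4 = True.
From the singleton clause (x1), x1 = True.
Now (¬x1) is unsatisfied and unit — conflict.
Undo x5 and try x5 = False.
From the singleton clause (¬x4), x4 = False.
From the singleton clause (¬x1), x1 = False.
Now (x1) is unsatisfied and unit — conflict.
Either choice for x5 ends in contradiction.
Undo x2 and try x2 = True.
From the singleton clause (¬x5), x5 = False.
Now (x5) is unsatisfied and unit — conflict.
Either choice for x2 ends in contradiction.
Undo x3 and try x3 = False.
Branch on x5: set x5 = True.
Branch on x1: set x1 = False.
From the singleton clause (¬x2), x2 = False.
Now (x2) is unsatisfied and unit — conflict.
Undo x1 and try x1 = True.
From the singleton clause (x6), x6 = True.
From the singleton clause (¬x4), x4 = False.
From the singleton clause (x2), x2 = True.
Now (¬x2) is unsatisfied and unit — conflict.
Either choice for x1 ends in contradiction.
Undo x5 and try x5 = False.
From the singleton clause (x6), x6 = True.
From the singleton clause (x2), x2 = True.
From the singleton clause (x1), x1 = True.
Now (¬x1) is unsatisfied and unit — conflict.
Either choice for x5 ends in contradiction.
Either choice for x3 ends in contradiction.

UNSATISFIABLE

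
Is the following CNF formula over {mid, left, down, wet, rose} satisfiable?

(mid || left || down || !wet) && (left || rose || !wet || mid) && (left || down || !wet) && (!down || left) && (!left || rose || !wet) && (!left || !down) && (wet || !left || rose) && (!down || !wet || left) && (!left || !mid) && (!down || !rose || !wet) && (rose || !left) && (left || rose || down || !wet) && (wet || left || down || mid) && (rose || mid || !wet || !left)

Satisfiable

Suppose down = false.
Suppose left = false.
The clause (!wet) is unit, so wet = false.
The clause (mid) is unit, so mid = true.
Every clause is now satisfied; rose is unconstrained.
A satisfying assignment: mid=true,  left=false,  down=false,  wet=false,  rose=true.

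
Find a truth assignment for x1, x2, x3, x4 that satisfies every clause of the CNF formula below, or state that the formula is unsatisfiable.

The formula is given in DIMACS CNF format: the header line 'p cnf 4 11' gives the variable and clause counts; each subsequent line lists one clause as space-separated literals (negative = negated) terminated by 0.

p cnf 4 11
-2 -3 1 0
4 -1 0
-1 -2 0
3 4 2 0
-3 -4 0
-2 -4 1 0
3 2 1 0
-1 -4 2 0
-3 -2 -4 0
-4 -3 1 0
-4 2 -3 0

x1: False,  x2: False,  x3: True,  x4: False

Branch on x4: set x4 = False.
From the singleton clause (¬x1), x1 = False.
Branch on x2: set x2 = False.
From the singleton clause (x3), x3 = True.
Every clause now holds.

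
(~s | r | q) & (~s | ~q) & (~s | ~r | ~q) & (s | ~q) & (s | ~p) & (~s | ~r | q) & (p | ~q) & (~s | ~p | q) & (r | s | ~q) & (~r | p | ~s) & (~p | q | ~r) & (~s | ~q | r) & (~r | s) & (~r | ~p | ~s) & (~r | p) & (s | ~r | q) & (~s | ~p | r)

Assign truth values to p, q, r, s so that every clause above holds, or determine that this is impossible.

Case s = 0:
(~q) alone gives q = 0.
(~p) alone gives p = 0.
(~r) alone gives r = 0.
This assignment satisfies each clause.

p=0, q=0, r=0, s=0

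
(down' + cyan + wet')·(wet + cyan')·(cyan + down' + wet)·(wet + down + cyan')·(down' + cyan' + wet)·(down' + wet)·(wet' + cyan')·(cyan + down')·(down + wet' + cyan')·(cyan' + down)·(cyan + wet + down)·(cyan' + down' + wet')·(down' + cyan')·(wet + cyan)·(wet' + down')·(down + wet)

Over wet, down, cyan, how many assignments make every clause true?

There are 2^3 = 8 truth assignments over (wet, down, cyan).
Split on cyan. With cyan = 1, the clauses containing cyan are satisfied and cyan' drops from the rest; 0 of the 2^2 = 4 assignments to the other variables satisfy what remains.
With cyan = 0, by the same count on the reduced clause set, 1 assignment works.
(One model: wet=T, down=F, cyan=F.)
Total: 0 + 1 = 1.

1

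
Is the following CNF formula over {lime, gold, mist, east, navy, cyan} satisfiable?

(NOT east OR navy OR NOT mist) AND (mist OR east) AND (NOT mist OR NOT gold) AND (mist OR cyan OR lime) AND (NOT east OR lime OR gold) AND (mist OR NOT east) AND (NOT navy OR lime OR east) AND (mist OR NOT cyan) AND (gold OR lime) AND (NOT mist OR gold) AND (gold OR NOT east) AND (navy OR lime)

No, unsatisfiable

Branch on mist: set mist = true.
The clause (NOT gold) is unit, so gold = false.
That conflicts with the unit clause (gold).
Undo mist and try mist = false.
The clause (east) is unit, so east = true.
That conflicts with the unit clause (NOT east).
Neither mist = true nor mist = false works.
No assignment satisfies every clause.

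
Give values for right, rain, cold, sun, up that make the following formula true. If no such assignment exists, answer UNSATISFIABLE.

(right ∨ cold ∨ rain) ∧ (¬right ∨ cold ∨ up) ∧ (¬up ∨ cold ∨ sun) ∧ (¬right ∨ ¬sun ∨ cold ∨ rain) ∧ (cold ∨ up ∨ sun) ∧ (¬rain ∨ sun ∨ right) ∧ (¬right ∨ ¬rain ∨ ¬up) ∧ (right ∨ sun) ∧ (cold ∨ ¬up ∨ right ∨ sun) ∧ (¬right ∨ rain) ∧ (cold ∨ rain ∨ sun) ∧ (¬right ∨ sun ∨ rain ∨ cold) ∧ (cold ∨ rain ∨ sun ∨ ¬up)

Branch on right: set right = False.
(sun) alone gives sun = True.
Branch on cold: set cold = True.
All clauses hold; rain, up can take either value.

right ↦ False,  rain ↦ True,  cold ↦ True,  sun ↦ True,  up ↦ True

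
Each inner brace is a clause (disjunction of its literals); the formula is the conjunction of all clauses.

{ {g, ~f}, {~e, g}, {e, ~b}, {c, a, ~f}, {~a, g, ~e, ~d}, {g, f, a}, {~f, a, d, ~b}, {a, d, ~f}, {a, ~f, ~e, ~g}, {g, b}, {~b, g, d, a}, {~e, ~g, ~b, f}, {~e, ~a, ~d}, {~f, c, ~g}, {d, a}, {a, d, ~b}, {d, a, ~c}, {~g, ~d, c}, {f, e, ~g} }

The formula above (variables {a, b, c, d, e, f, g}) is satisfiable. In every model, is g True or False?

True

Suppose g = 0.
(~f) alone gives f = 0.
(~e) alone gives e = 0.
(~b) alone gives b = 0.
But (b) is also a unit clause — contradiction.
So every satisfying assignment has g = True.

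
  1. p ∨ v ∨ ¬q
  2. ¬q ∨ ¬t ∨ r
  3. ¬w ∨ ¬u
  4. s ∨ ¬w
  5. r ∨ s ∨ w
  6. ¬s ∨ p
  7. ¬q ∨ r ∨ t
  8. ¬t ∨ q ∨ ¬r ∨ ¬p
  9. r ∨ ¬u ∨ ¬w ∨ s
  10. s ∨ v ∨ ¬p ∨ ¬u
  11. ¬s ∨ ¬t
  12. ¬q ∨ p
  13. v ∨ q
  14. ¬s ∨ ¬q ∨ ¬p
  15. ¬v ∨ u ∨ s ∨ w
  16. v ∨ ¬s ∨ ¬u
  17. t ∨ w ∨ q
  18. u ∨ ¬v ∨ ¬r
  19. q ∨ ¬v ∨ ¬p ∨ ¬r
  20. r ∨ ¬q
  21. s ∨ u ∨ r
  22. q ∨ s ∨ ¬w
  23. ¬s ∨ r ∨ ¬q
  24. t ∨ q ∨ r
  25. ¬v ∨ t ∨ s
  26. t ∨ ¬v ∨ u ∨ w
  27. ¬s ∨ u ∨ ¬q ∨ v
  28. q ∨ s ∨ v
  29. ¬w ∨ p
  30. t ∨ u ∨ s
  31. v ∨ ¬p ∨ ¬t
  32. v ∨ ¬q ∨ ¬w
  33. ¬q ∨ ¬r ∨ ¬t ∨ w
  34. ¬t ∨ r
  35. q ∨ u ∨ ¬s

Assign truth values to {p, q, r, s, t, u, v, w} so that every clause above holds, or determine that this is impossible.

p=False; q=False; r=True; s=False; t=True; u=True; v=True; w=False

Try w = False.
Try r = True.
Try s = False.
Try q = False.
(v) alone gives v = True.
(u) alone gives u = True.
(t) alone gives t = True.
(¬p) alone gives p = False.
This assignment satisfies each clause.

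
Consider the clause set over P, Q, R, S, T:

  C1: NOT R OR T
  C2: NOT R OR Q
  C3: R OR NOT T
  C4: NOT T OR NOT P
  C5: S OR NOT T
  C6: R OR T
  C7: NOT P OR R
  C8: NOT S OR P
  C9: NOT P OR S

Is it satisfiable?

No

Suppose R = false.
From the singleton clause (NOT T), T = false.
But (T) is also a unit clause — contradiction.
Undo R and try R = true.
From the singleton clause (T), T = true.
From the singleton clause (Q), Q = true.
From the singleton clause (NOT P), P = false.
From the singleton clause (S), S = true.
But (NOT S) is also a unit clause — contradiction.
Both values of R lead to a conflict.
No assignment satisfies every clause.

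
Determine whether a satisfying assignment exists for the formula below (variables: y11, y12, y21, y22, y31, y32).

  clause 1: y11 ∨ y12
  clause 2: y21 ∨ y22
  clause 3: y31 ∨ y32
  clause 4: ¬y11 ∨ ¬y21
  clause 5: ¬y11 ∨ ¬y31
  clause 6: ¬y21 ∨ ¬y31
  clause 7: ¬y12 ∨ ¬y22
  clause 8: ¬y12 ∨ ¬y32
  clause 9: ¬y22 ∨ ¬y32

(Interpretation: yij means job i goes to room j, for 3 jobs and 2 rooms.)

Case y11 = True:
The clause (¬y21) is unit, so y21 = False.
The clause (y22) is unit, so y22 = True.
The clause (¬y31) is unit, so y31 = False.
The clause (y32) is unit, so y32 = True.
That conflicts with the unit clause (¬y32).
So y11 must be the other value — set y11 = False.
The clause (y12) is unit, so y12 = True.
The clause (¬y22) is unit, so y22 = False.
The clause (y21) is unit, so y21 = True.
The clause (¬y31) is unit, so y31 = False.
The clause (y32) is unit, so y32 = True.
That conflicts with the unit clause (¬y32).
Neither y11 = True nor y11 = False works.
No assignment satisfies every clause.

No, unsatisfiable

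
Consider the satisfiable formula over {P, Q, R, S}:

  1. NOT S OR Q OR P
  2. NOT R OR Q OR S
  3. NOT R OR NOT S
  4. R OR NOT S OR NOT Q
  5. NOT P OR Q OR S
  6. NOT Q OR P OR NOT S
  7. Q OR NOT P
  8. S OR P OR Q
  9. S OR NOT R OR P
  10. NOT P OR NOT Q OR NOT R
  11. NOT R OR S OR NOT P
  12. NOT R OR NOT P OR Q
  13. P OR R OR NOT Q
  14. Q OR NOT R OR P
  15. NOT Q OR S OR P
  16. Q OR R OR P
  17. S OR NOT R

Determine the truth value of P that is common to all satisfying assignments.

True

Suppose P = false.
Suppose S = false.
(Q) alone gives Q = true.
But (NOT Q) is also a unit clause — contradiction.
Undo S and try S = true.
(Q) alone gives Q = true.
But (NOT Q) is also a unit clause — contradiction.
Both values of S lead to a conflict.
So every satisfying assignment has P = True.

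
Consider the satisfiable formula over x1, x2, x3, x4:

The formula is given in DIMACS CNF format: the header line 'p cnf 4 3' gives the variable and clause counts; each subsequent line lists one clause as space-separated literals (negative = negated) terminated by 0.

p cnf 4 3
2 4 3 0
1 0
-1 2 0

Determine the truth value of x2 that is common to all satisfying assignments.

Suppose x2 = False.
Unit clause (x1) forces x1 = True.
But (¬x1) is also a unit clause — contradiction.
So every satisfying assignment has x2 = True.

True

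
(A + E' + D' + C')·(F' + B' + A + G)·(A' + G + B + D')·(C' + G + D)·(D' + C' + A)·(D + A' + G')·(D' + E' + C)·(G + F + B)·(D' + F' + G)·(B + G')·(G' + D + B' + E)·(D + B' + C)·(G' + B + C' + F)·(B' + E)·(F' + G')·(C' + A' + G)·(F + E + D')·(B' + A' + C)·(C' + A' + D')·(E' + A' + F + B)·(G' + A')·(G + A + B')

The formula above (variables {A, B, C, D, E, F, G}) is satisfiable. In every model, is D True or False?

False

Suppose D = 1.
Branch on C: set C = 0.
Unit clause (E') forces E = 0.
Unit clause (B') forces B = 0.
Unit clause (G') forces G = 0.
Unit clause (A') forces A = 0.
Unit clause (F) forces F = 1.
That conflicts with the unit clause (F').
So C must be the other value — set C = 1.
Unit clause (A) forces A = 1.
That conflicts with the unit clause (A').
Both values of C lead to a conflict.
So every satisfying assignment has D = False.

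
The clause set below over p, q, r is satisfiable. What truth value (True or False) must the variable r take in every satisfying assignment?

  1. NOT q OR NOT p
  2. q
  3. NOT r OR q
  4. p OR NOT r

False

Suppose r = true.
(q) alone gives q = true.
(NOT p) alone gives p = false.
Now (p) is unsatisfied and unit — conflict.
So every satisfying assignment has r = False.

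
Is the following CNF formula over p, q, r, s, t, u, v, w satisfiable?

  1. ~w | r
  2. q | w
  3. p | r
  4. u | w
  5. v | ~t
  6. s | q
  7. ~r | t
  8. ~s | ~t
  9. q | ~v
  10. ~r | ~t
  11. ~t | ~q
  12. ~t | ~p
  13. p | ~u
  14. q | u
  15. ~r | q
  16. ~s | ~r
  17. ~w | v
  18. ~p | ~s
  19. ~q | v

Yes

Try w = 0.
From the singleton clause (q), q = 1.
From the singleton clause (u), u = 1.
From the singleton clause (~t), t = 0.
From the singleton clause (~r), r = 0.
From the singleton clause (p), p = 1.
From the singleton clause (~s), s = 0.
From the singleton clause (v), v = 1.
All clauses are satisfied.
A satisfying assignment: p: 1; q: 1; r: 0; s: 0; t: 0; u: 1; v: 1; w: 0.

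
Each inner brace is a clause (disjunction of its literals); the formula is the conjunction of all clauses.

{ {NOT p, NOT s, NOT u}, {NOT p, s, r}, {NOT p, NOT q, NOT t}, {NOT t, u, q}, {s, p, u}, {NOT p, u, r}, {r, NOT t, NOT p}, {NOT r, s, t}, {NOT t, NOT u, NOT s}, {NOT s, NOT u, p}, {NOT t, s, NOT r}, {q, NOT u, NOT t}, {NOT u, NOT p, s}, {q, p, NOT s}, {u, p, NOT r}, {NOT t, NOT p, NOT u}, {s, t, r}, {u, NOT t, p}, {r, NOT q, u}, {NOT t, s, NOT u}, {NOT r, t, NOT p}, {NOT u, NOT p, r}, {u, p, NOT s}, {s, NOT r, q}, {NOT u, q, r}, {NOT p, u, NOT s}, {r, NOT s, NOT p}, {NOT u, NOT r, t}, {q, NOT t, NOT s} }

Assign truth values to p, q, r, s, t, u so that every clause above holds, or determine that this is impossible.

UNSATISFIABLE

Suppose p = false.
Suppose s = true.
The clause (NOT u) is unit, so u = false.
But (u) is also a unit clause — contradiction.
Backtrack on s: now try s = false.
The clause (u) is unit, so u = true.
The clause (NOT t) is unit, so t = false.
The clause (NOT r) is unit, so r = false.
But (r) is also a unit clause — contradiction.
Neither s = true nor s = false works.
Backtrack on p: now try p = true.
Suppose s = false.
The clause (r) is unit, so r = true.
The clause (t) is unit, so t = true.
But (NOT t) is also a unit clause — contradiction.
Backtrack on s: now try s = true.
The clause (NOT u) is unit, so u = false.
But (u) is also a unit clause — contradiction.
Neither s = true nor s = false works.
Neither p = true nor p = false works.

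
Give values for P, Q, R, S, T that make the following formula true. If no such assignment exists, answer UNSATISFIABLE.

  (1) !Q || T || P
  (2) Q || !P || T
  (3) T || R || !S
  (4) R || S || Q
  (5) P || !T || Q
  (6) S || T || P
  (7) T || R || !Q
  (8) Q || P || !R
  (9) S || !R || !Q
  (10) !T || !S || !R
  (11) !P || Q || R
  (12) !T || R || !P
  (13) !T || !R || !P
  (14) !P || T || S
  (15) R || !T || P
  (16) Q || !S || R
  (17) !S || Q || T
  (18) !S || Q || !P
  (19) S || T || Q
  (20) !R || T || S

P=true; Q=true; R=true; S=true; T=false

Suppose Q = true.
Suppose T = false.
(P) alone gives P = true.
(R) alone gives R = true.
(S) alone gives S = true.
Every clause now holds.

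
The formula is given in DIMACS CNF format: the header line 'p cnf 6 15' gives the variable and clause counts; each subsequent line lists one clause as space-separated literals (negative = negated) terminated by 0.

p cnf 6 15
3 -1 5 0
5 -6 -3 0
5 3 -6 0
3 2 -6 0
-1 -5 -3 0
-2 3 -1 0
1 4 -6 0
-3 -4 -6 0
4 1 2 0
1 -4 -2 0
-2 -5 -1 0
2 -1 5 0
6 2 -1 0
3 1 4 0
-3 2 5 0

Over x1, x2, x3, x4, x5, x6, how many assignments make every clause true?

7

There are 2^6 = 64 truth assignments over (x1, x2, x3, x4, x5, x6).
Split on x4. With x4 = True, the clauses containing x4 are satisfied and ¬x4 drops from the rest; 4 of the 2^5 = 32 assignments to the other variables satisfy what remains.
With x4 = False, by the same count on the reduced clause set, 3 assignments work.
Total: 4 + 3 = 7.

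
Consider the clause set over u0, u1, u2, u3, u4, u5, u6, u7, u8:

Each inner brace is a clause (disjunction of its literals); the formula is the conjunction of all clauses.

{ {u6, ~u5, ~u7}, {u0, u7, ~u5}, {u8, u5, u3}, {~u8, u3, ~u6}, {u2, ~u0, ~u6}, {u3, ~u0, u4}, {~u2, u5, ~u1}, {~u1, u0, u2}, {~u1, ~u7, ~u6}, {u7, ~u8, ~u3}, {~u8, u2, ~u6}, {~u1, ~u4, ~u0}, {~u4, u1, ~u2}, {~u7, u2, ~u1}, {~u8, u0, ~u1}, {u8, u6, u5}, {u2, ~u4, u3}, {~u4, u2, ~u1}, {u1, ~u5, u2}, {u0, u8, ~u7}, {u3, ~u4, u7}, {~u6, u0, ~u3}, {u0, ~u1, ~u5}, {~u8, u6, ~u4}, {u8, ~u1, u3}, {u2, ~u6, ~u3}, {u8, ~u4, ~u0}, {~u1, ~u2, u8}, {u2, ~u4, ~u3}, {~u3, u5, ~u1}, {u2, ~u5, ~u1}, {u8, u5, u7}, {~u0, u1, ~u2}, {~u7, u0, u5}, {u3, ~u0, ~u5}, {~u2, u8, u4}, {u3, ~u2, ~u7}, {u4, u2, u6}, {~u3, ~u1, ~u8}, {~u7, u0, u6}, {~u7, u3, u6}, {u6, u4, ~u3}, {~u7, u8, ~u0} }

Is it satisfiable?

Yes

Try u6 = 0.
Try u5 = 0.
(u8) alone gives u8 = 1.
(~u4) alone gives u4 = 0.
(u2) alone gives u2 = 1.
(~u1) alone gives u1 = 0.
(~u0) alone gives u0 = 0.
(~u7) alone gives u7 = 0.
(~u3) alone gives u3 = 0.
This assignment satisfies each clause.
A satisfying assignment: u0: 0,  u1: 0,  u2: 1,  u3: 0,  u4: 0,  u5: 0,  u6: 0,  u7: 0,  u8: 1.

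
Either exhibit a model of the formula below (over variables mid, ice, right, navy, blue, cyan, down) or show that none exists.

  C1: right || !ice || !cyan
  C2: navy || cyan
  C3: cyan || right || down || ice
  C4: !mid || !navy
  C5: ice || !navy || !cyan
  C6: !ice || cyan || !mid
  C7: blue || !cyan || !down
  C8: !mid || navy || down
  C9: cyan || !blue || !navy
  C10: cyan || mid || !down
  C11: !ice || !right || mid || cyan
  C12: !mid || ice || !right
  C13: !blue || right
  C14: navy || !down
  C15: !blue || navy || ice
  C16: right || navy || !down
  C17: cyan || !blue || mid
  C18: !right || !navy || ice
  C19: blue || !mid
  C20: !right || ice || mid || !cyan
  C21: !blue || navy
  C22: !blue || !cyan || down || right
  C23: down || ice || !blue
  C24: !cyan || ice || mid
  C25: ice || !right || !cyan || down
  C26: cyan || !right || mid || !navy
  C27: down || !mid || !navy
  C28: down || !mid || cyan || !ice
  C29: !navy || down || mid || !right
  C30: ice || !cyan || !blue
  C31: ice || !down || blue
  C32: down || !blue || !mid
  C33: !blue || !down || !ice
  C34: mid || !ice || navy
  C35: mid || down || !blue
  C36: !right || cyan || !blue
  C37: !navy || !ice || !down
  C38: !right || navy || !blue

Suppose navy = true.
The clause (!mid) is unit, so mid = false.
Suppose ice = true.
The clause (!down) is unit, so down = false.
The clause (!right) is unit, so right = false.
The clause (!cyan) is unit, so cyan = false.
The clause (!blue) is unit, so blue = false.
All clauses are satisfied.

mid=false,  ice=true,  right=false,  navy=true,  blue=false,  cyan=false,  down=false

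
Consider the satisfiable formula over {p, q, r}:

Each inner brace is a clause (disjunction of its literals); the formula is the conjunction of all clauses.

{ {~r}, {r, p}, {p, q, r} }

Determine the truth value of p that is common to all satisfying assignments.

True

Suppose p = 0.
The clause (~r) is unit, so r = 0.
That conflicts with the unit clause (r).
So every satisfying assignment has p = True.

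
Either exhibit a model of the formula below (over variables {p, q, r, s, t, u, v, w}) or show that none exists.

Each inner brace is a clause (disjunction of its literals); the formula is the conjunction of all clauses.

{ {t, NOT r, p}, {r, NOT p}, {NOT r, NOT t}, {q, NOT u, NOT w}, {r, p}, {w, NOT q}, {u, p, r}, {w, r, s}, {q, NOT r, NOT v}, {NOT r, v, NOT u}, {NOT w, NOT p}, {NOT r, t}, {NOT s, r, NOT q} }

Suppose r = true.
From the singleton clause (NOT t), t = false.
That conflicts with the unit clause (t).
So r must be the other value — set r = false.
From the singleton clause (NOT p), p = false.
That conflicts with the unit clause (p).
Both values of r lead to a conflict.

UNSATISFIABLE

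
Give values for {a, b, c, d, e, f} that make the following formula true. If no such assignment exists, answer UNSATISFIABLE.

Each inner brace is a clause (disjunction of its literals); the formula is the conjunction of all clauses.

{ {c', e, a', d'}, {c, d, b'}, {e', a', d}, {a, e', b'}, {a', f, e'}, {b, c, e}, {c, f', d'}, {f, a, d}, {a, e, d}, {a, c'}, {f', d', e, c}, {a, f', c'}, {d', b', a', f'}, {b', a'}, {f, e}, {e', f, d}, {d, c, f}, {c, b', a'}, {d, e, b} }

a: 1; b: 0; c: 1; d: 1; e: 1; f: 1

Branch on a: set a = 1.
From the singleton clause (b'), b = 0.
Branch on e: set e = 1.
From the singleton clause (d), d = 1.
From the singleton clause (f), f = 1.
From the singleton clause (c), c = 1.
All clauses are satisfied.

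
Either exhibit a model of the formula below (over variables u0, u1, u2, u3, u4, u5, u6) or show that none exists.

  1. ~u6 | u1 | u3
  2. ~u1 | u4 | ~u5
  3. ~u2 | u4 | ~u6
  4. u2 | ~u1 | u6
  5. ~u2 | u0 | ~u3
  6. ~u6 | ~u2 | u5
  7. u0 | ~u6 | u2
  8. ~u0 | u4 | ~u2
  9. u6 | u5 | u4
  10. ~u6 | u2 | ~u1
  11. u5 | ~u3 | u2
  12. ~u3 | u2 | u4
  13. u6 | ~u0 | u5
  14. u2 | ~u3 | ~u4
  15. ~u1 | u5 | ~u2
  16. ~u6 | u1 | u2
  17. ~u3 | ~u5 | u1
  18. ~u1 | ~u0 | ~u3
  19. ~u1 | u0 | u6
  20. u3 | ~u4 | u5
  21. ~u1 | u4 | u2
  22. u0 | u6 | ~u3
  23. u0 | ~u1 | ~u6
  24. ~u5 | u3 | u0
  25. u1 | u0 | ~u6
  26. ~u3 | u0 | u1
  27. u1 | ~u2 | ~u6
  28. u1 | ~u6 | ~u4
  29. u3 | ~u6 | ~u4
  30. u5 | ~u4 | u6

u0: 1, u1: 0, u2: 1, u3: 0, u4: 1, u5: 1, u6: 0

Case u6 = 0:
Case u2 = 1:
Case u0 = 1:
Unit clause (u4) forces u4 = 1.
Unit clause (u5) forces u5 = 1.
Case u3 = 0:
No clause remains; u1 is free.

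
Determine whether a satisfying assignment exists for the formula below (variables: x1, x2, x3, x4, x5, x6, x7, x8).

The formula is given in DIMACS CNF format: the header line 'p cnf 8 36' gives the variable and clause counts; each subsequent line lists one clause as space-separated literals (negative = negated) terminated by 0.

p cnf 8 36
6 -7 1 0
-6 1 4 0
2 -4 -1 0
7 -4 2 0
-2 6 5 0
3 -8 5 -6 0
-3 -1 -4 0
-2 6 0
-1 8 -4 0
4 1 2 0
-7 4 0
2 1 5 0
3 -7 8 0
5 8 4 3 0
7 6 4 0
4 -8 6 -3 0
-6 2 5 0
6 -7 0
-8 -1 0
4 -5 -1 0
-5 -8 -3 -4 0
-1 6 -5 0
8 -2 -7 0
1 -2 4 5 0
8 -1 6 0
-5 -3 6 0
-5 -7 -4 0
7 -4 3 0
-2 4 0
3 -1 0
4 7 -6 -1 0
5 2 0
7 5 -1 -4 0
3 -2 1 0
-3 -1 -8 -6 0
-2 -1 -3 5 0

Try x2 = True.
From the singleton clause (x6), x6 = True.
From the singleton clause (x4), x4 = True.
Try x3 = True.
From the singleton clause (¬x1), x1 = False.
Try x5 = True.
From the singleton clause (¬x8), x8 = False.
From the singleton clause (¬x7), x7 = False.
This assignment satisfies each clause.
A satisfying assignment: x1=False,  x2=True,  x3=True,  x4=True,  x5=True,  x6=True,  x7=False,  x8=False.

Satisfiable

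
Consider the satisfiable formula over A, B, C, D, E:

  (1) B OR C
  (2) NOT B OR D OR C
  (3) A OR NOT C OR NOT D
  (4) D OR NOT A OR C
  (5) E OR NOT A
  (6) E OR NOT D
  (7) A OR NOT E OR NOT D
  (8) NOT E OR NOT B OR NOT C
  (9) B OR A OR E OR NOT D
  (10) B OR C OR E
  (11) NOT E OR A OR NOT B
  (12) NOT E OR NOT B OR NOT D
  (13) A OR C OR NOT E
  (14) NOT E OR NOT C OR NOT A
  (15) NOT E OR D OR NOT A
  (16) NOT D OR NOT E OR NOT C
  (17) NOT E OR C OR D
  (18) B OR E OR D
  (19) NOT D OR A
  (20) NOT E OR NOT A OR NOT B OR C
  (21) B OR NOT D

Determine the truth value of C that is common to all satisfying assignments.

Suppose C = false.
From the singleton clause (B), B = true.
From the singleton clause (D), D = true.
From the singleton clause (E), E = true.
But (NOT E) is also a unit clause — contradiction.
So every satisfying assignment has C = True.

True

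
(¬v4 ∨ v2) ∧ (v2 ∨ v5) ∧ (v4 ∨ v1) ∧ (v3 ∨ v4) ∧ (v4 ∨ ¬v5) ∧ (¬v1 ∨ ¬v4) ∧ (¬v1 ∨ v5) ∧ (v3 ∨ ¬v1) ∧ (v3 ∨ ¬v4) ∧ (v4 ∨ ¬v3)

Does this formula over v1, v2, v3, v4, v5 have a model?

Suppose v4 = True.
(v2) alone gives v2 = True.
(¬v1) alone gives v1 = False.
(v3) alone gives v3 = True.
Every clause is now satisfied; v5 is unconstrained.
A satisfying assignment: v1=False, v2=True, v3=True, v4=True, v5=False.

Satisfiable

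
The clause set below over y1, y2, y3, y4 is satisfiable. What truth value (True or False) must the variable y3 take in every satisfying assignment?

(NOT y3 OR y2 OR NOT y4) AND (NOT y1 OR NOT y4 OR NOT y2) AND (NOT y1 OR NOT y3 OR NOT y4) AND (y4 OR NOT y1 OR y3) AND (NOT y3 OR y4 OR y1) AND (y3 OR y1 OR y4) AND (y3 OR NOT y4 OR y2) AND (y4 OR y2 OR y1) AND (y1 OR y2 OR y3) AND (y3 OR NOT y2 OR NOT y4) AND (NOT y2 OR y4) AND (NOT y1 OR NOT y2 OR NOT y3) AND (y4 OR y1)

True

Suppose y3 = false.
Case y4 = true:
The clause (y2) is unit, so y2 = true.
But (NOT y2) is also a unit clause — contradiction.
That branch fails; take y4 = false instead.
The clause (NOT y1) is unit, so y1 = false.
But (y1) is also a unit clause — contradiction.
Neither y4 = true nor y4 = false works.
So every satisfying assignment has y3 = True.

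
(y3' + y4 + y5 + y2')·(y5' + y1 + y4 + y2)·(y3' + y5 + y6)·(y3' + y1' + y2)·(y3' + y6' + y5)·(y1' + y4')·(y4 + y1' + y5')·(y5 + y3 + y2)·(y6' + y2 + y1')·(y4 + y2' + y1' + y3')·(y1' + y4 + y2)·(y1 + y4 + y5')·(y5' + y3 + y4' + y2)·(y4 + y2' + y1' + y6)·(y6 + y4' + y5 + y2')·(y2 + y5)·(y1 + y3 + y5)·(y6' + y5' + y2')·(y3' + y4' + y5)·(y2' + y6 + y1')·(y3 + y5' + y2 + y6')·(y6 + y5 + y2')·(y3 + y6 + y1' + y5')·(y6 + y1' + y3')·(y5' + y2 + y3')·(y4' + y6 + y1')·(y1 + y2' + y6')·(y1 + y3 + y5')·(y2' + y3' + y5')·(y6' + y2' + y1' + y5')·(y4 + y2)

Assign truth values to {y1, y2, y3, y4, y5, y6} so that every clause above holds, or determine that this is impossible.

Case y1 = 1:
Unit clause (y4') forces y4 = 0.
Unit clause (y5') forces y5 = 0.
Unit clause (y2) forces y2 = 1.
Unit clause (y3') forces y3 = 0.
Unit clause (y6) forces y6 = 1.
All clauses are satisfied.

y1=1, y2=1, y3=0, y4=0, y5=0, y6=1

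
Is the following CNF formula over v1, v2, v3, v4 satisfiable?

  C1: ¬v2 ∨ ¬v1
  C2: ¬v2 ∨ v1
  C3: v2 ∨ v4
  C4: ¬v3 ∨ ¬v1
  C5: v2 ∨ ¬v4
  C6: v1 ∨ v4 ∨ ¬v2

Suppose v2 = False.
The clause (v4) is unit, so v4 = True.
That conflicts with the unit clause (¬v4).
Undo v2 and try v2 = True.
The clause (¬v1) is unit, so v1 = False.
That conflicts with the unit clause (v1).
Neither v2 = True nor v2 = False works.
No assignment satisfies every clause.

Unsatisfiable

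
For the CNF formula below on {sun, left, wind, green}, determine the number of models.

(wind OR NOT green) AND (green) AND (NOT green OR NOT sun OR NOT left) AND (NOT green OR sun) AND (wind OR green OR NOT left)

1

There are 2^4 = 16 truth assignments over (sun, left, wind, green).
Split on left. With left = true, the clauses containing left are satisfied and NOT left drops from the rest; 0 of the 2^3 = 8 assignments to the other variables satisfy what remains.
With left = false, by the same count on the reduced clause set, 1 assignment works.
(One model: sun=T, left=F, wind=T, green=T.)
Total: 0 + 1 = 1.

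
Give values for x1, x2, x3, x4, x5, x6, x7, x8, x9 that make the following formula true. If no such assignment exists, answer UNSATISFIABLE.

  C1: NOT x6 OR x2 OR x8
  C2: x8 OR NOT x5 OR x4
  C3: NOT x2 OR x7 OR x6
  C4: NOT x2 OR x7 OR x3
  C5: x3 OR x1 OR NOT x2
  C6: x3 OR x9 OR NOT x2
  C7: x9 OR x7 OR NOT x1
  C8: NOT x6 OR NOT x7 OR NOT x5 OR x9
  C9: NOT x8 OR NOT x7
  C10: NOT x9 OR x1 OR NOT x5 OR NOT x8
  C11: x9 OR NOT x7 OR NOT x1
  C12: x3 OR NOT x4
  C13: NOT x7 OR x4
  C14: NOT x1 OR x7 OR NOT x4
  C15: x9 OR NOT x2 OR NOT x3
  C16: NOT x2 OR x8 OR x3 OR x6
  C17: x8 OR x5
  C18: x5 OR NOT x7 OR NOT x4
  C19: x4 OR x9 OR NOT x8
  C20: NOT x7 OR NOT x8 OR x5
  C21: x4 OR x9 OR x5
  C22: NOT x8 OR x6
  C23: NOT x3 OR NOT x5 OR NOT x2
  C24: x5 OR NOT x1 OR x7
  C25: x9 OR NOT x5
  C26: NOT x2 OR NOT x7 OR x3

Branch on x8: set x8 = true.
Unit clause (NOT x7) forces x7 = false.
Unit clause (x6) forces x6 = true.
Branch on x2: set x2 = false.
Branch on x9: set x9 = true.
Branch on x1: set x1 = true.
Unit clause (NOT x4) forces x4 = false.
Unit clause (x5) forces x5 = true.
No clause remains; x3 is free.

x1=true; x2=false; x3=true; x4=false; x5=true; x6=true; x7=false; x8=true; x9=true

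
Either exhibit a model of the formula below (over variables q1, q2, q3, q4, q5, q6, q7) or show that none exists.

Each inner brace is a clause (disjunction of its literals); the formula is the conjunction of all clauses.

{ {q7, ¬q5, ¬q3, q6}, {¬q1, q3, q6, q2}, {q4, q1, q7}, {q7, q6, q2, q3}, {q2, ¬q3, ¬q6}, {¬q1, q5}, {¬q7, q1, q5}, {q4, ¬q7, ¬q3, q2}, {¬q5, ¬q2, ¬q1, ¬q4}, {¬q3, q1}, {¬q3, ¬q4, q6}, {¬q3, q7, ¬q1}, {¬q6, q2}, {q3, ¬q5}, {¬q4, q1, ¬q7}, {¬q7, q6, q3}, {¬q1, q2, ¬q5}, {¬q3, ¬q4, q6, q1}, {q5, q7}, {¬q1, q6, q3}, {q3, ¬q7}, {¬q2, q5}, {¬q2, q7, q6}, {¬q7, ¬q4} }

q1=True,  q2=True,  q3=True,  q4=False,  q5=True,  q6=True,  q7=True

Suppose q1 = True.
From the singleton clause (q5), q5 = True.
From the singleton clause (q3), q3 = True.
From the singleton clause (q7), q7 = True.
From the singleton clause (q2), q2 = True.
From the singleton clause (¬q4), q4 = False.
No clause remains; q6 is free.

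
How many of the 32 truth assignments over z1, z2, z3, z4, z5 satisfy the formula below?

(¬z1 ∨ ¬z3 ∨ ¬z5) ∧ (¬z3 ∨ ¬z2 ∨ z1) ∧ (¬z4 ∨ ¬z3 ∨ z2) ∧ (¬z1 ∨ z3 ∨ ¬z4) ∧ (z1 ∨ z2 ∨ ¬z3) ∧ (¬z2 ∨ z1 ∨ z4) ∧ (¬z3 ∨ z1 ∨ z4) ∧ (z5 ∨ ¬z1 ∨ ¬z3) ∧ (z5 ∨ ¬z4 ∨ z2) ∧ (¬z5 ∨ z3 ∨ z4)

There are 2^5 = 32 truth assignments over (z1, z2, z3, z4, z5).
Split on z3. With z3 = True, the clauses containing z3 are satisfied and ¬z3 drops from the rest; 0 of the 2^4 = 16 assignments to the other variables satisfy what remains.
With z3 = False, by the same count on the reduced clause set, 6 assignments work.
(One model: z1=F, z2=F, z3=F, z4=F, z5=F.)
Total: 0 + 6 = 6.

6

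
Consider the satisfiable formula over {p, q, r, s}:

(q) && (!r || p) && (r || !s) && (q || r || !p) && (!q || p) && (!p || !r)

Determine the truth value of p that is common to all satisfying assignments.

True

Suppose p = false.
Unit clause (q) forces q = true.
Now (!q) is unsatisfied and unit — conflict.
So every satisfying assignment has p = True.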